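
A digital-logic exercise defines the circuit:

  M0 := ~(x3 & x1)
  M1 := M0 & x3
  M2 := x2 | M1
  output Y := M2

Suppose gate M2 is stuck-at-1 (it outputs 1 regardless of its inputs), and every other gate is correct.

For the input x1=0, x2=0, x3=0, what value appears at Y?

Propagate with M2 forced: M0=1, M1=0, M2=1 [stuck-at-1].
So Y = 1. (Without the fault it would be 0.)

1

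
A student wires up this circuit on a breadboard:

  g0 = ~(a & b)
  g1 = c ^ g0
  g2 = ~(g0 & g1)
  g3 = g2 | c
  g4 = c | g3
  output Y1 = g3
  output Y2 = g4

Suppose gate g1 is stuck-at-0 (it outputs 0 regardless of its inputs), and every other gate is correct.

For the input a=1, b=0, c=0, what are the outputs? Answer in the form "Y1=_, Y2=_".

Y1=1, Y2=1

Propagate with g1 forced: g0=1, g1=0 [stuck-at-0], g2=1, g3=1, g4=1.
So the outputs are Y1=1, Y2=1. (Without the fault they would be Y1=0, Y2=0.)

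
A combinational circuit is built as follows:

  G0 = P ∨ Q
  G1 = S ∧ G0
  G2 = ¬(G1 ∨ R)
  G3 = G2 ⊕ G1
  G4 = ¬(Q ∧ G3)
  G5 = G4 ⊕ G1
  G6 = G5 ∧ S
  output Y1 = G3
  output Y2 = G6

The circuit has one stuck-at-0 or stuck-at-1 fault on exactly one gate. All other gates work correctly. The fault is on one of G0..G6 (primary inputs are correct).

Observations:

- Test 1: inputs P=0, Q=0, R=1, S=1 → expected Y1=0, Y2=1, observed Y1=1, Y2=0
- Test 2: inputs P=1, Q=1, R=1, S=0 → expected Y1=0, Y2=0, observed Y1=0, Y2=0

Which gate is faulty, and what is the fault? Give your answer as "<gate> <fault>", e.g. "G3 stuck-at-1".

Fault-free values for test 1 (P=0, Q=0, R=1, S=1): G0=0, G1=0, G2=0, G3=0, G4=1, G5=1, G6=1, giving Y1=0, Y2=1. Observed Y1=1, Y2=0.
Test 1: faults giving observed Y1=1, Y2=0 are {G0 stuck-at-1, G1 stuck-at-1}.
Test 2 (P=1, Q=1, R=1, S=0): fault-free G0=1, G1=0, G2=0, G3=0, G4=1, G5=1, G6=0 → Y1=0, Y2=0; observed Y1=0, Y2=0. Eliminates G1 stuck-at-1.
Only G0 stuck-at-1 is consistent with every test.

G0 stuck-at-1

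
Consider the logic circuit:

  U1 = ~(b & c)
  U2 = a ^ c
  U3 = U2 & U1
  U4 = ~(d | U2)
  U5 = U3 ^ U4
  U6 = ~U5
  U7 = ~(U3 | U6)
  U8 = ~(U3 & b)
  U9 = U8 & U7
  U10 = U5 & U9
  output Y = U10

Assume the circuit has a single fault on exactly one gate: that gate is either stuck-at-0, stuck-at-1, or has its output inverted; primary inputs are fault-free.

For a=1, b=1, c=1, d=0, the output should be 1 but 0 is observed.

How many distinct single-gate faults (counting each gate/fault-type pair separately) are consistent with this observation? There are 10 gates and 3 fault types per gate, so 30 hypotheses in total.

Fault-free: U1=0, U2=0, U3=0, U4=1, U5=1, U6=0, U7=1, U8=1, U9=1, U10=1 → 1. Observed 0.
  U1: none of the 3 fault types match ✗
  U2: stuck-at-1, inverted output ✓; others ✗
  U3: stuck-at-1, inverted output ✓; others ✗
  U4: stuck-at-0, inverted output ✓; others ✗
  U5: stuck-at-0, inverted output ✓; others ✗
  U6: stuck-at-1, inverted output ✓; others ✗
  U7: stuck-at-0, inverted output ✓; others ✗
  U8: stuck-at-0, inverted output ✓; others ✗
  U9: stuck-at-0, inverted output ✓; others ✗
  U10: stuck-at-0, inverted output ✓; others ✗
Consistent faults: {U2 stuck-at-1, U2 inverted output, U3 stuck-at-1, U3 inverted output, U4 stuck-at-0, U4 inverted output, U5 stuck-at-0, U5 inverted output, U6 stuck-at-1, U6 inverted output, U7 stuck-at-0, U7 inverted output, U8 stuck-at-0, U8 inverted output, U9 stuck-at-0, U9 inverted output, U10 stuck-at-0, U10 inverted output} — 18 in all.

18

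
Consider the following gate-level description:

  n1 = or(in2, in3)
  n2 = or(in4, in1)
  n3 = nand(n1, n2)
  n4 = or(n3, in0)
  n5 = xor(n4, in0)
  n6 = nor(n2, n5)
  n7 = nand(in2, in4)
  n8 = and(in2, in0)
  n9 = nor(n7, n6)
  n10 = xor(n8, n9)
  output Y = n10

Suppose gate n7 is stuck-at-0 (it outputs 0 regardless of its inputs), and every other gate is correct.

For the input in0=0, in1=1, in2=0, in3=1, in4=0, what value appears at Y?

1

Propagate with n7 forced: n1=1, n2=1, n3=0, n4=0, n5=0, n6=0, n7=0 [stuck-at-0], n8=0, n9=1, n10=1.
So Y = 1. (Without the fault it would be 0.)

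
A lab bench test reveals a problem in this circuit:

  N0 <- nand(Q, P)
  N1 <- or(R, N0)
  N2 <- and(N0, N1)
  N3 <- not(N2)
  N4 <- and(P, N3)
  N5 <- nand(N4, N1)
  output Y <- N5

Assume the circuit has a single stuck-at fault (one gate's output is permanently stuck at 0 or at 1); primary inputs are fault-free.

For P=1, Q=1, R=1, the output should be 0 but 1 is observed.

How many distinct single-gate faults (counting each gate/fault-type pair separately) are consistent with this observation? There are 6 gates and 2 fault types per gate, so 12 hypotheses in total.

Fault-free: N0=0, N1=1, N2=0, N3=1, N4=1, N5=0 → 0. Observed 1.
  N0 stuck-at-0: output 0 ✗
  N0 stuck-at-1: output 1 ✓
  N1 stuck-at-0: output 1 ✓
  N1 stuck-at-1: output 0 ✗
  N2 stuck-at-0: output 0 ✗
  N2 stuck-at-1: output 1 ✓
  N3 stuck-at-0: output 1 ✓
  N3 stuck-at-1: output 0 ✗
  N4 stuck-at-0: output 1 ✓
  N4 stuck-at-1: output 0 ✗
  N5 stuck-at-0: output 0 ✗
  N5 stuck-at-1: output 1 ✓
Consistent faults: {N0 stuck-at-1, N1 stuck-at-0, N2 stuck-at-1, N3 stuck-at-0, N4 stuck-at-0, N5 stuck-at-1} — 6 in all.

6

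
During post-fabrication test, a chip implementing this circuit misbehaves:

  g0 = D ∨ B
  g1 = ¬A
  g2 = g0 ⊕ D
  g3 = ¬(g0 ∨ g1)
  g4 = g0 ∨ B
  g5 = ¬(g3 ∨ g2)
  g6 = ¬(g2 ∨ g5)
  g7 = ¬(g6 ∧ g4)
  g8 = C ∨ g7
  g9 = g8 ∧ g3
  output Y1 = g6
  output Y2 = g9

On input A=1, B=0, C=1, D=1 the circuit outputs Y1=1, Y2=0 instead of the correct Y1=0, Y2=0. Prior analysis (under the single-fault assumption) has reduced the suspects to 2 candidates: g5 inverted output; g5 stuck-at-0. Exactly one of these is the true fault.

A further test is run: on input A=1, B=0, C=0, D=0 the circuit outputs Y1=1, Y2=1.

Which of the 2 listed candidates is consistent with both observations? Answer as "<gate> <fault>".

Evaluate each candidate on input A=1, B=0, C=0, D=0:
  g5 inverted output: g0=0, g1=0, g2=0, g3=1, g4=0, g5=1 [inverted output], g6=0, g7=1, g8=1, g9=1 → Y1=0, Y2=1 — eliminated
  g5 stuck-at-0: g0=0, g1=0, g2=0, g3=1, g4=0, g5=0 [stuck-at-0], g6=1, g7=1, g8=1, g9=1 → Y1=1, Y2=1 — matches
Only g5 stuck-at-0 reproduces the observed Y1=1, Y2=1.

g5 stuck-at-0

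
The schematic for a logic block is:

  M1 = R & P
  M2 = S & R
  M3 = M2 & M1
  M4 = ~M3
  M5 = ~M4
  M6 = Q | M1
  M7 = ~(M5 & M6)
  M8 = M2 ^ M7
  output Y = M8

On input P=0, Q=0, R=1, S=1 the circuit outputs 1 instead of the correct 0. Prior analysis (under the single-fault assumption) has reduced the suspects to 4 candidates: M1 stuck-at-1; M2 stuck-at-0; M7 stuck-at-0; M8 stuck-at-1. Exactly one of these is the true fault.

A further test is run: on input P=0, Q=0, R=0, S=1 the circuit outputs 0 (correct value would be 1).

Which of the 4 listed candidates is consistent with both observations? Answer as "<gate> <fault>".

Evaluate each candidate on input P=0, Q=0, R=0, S=1:
  M1 stuck-at-1: M1=1 [stuck-at-1], M2=0, M3=0, M4=1, M5=0, M6=1, M7=1, M8=1 → 1 — eliminated
  M2 stuck-at-0: M1=0, M2=0 [stuck-at-0], M3=0, M4=1, M5=0, M6=0, M7=1, M8=1 → 1 — eliminated
  M7 stuck-at-0: M1=0, M2=0, M3=0, M4=1, M5=0, M6=0, M7=0 [stuck-at-0], M8=0 → 0 — matches
  M8 stuck-at-1: M1=0, M2=0, M3=0, M4=1, M5=0, M6=0, M7=1, M8=1 [stuck-at-1] → 1 — eliminated
Only M7 stuck-at-0 reproduces the observed 0.

M7 stuck-at-0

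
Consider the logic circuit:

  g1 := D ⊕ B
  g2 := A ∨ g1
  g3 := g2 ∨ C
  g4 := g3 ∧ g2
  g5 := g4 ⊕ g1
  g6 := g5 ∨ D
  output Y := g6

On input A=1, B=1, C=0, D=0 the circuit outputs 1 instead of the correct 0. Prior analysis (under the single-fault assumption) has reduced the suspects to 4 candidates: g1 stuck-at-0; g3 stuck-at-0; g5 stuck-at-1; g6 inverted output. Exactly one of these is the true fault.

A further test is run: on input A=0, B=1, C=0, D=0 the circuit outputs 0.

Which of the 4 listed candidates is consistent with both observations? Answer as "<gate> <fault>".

Evaluate each candidate on input A=0, B=1, C=0, D=0:
  g1 stuck-at-0: g1=0 [stuck-at-0], g2=0, g3=0, g4=0, g5=0, g6=0 → 0 — matches
  g3 stuck-at-0: g1=1, g2=1, g3=0 [stuck-at-0], g4=0, g5=1, g6=1 → 1 — eliminated
  g5 stuck-at-1: g1=1, g2=1, g3=1, g4=1, g5=1 [stuck-at-1], g6=1 → 1 — eliminated
  g6 inverted output: g1=1, g2=1, g3=1, g4=1, g5=0, g6=1 [inverted output] → 1 — eliminated
Only g1 stuck-at-0 reproduces the observed 0.

g1 stuck-at-0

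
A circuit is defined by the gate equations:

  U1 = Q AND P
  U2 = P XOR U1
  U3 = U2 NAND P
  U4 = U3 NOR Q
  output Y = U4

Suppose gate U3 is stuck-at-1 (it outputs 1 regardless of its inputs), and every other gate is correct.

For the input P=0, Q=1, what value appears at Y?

Propagate with U3 forced: U1=0, U2=0, U3=1 [stuck-at-1], U4=0.
So Y = 0. (Same as the fault-free value — the fault is masked on this input.)

0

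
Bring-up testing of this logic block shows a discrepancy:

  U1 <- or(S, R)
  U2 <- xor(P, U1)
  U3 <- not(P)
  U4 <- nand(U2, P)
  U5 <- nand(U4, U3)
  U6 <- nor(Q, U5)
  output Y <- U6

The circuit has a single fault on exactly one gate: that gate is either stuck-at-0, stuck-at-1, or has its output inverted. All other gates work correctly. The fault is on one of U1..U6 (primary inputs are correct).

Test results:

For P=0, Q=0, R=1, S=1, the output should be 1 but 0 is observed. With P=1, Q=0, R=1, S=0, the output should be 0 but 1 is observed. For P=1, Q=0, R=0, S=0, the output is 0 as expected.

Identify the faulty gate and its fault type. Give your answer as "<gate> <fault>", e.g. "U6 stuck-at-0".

U3 inverted output

Fault-free values for test 1 (P=0, Q=0, R=1, S=1): U1=1, U2=1, U3=1, U4=1, U5=0, U6=1, giving Y=1. Observed 0.
Test 1: faults giving observed 0 are {U3 stuck-at-0, U3 inverted output, U4 stuck-at-0, U4 inverted output, U5 stuck-at-1, U5 inverted output, U6 stuck-at-0, U6 inverted output}.
Test 2 (P=1, Q=0, R=1, S=0): fault-free U1=1, U2=0, U3=0, U4=1, U5=1, U6=0 → 0; observed 1. Eliminates U3 stuck-at-0, U4 stuck-at-0, U4 inverted output, U5 stuck-at-1, U6 stuck-at-0.
Test 3 (P=1, Q=0, R=0, S=0): fault-free U1=0, U2=1, U3=0, U4=0, U5=1, U6=0 → 0; observed 0. Eliminates U5 inverted output, U6 inverted output.
Only U3 inverted output is consistent with every test.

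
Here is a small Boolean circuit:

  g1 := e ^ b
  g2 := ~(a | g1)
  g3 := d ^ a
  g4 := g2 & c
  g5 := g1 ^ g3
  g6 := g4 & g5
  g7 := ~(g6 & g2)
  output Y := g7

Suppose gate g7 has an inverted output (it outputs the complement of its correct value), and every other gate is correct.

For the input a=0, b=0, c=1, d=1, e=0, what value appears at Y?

Propagate with g7 forced: g1=0, g2=1, g3=1, g4=1, g5=1, g6=1, g7=1 [inverted output].
So Y = 1. (Without the fault it would be 0.)

1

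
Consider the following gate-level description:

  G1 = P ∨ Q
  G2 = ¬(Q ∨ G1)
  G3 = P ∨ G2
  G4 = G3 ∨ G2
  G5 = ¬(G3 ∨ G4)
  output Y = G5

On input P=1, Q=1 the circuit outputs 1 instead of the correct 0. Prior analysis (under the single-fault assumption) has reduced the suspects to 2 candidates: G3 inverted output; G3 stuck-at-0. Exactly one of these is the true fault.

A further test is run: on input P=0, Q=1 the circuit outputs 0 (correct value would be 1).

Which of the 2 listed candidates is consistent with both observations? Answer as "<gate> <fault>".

Evaluate each candidate on input P=0, Q=1:
  G3 inverted output: G1=1, G2=0, G3=1 [inverted output], G4=1, G5=0 → 0 — matches
  G3 stuck-at-0: G1=1, G2=0, G3=0 [stuck-at-0], G4=0, G5=1 → 1 — eliminated
Only G3 inverted output reproduces the observed 0.

G3 inverted output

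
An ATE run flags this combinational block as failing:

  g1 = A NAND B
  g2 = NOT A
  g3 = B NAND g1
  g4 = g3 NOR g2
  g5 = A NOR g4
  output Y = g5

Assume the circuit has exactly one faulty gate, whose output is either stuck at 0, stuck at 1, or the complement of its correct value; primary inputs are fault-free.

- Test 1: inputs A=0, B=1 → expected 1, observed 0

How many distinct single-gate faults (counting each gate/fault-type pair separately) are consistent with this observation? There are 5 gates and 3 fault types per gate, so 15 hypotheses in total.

6

Fault-free: g1=1, g2=1, g3=0, g4=0, g5=1 → 1. Observed 0.
  g1: none of the 3 fault types match ✗
  g2: stuck-at-0, inverted output ✓; others ✗
  g3: none of the 3 fault types match ✗
  g4: stuck-at-1, inverted output ✓; others ✗
  g5: stuck-at-0, inverted output ✓; others ✗
Consistent faults: {g2 stuck-at-0, g2 inverted output, g4 stuck-at-1, g4 inverted output, g5 stuck-at-0, g5 inverted output} — 6 in all.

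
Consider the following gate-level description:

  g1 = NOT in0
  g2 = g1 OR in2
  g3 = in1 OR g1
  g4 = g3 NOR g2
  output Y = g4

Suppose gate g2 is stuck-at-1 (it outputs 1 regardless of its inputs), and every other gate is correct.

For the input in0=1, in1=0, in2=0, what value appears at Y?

0

Propagate with g2 forced: g1=0, g2=1 [stuck-at-1], g3=0, g4=0.
So Y = 0. (Without the fault it would be 1.)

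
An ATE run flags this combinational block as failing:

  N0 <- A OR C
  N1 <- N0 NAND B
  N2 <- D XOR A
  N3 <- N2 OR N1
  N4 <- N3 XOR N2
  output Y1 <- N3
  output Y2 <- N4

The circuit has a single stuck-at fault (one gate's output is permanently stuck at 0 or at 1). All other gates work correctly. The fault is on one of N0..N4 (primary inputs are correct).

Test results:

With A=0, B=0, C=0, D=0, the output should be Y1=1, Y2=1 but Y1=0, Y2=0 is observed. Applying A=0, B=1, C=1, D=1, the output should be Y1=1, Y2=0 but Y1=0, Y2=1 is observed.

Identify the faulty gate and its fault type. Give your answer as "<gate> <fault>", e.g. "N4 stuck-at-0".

N3 stuck-at-0

Fault-free values for test 1 (A=0, B=0, C=0, D=0): N0=0, N1=1, N2=0, N3=1, N4=1, giving Y1=1, Y2=1. Observed Y1=0, Y2=0.
Test 1: faults giving observed Y1=0, Y2=0 are {N1 stuck-at-0, N3 stuck-at-0}.
Test 2 (A=0, B=1, C=1, D=1): fault-free N0=1, N1=0, N2=1, N3=1, N4=0 → Y1=1, Y2=0; observed Y1=0, Y2=1. Eliminates N1 stuck-at-0.
Only N3 stuck-at-0 is consistent with every test.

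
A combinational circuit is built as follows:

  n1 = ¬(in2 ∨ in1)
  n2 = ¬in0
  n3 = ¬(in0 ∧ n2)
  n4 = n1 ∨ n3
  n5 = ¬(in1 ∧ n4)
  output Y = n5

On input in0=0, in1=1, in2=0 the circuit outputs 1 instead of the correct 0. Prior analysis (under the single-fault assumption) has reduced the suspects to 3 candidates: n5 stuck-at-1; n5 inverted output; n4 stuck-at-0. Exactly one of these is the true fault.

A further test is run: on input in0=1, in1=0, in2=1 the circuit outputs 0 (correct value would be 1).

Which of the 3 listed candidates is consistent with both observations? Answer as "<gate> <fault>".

Evaluate each candidate on input in0=1, in1=0, in2=1:
  n5 stuck-at-1: n1=0, n2=0, n3=1, n4=1, n5=1 [stuck-at-1] → 1 — eliminated
  n5 inverted output: n1=0, n2=0, n3=1, n4=1, n5=0 [inverted output] → 0 — matches
  n4 stuck-at-0: n1=0, n2=0, n3=1, n4=0 [stuck-at-0], n5=1 → 1 — eliminated
Only n5 inverted output reproduces the observed 0.

n5 inverted output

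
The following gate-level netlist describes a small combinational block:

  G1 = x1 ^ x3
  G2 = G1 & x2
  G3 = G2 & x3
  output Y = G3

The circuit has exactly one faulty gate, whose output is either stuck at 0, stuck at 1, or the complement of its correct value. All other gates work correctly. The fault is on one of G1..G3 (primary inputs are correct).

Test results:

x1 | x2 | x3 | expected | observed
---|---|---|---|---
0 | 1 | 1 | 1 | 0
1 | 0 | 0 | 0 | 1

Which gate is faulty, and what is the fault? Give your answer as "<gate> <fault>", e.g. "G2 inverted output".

G3 inverted output

Fault-free values for test 1 (x1=0, x2=1, x3=1): G1=1, G2=1, G3=1, giving Y=1. Observed 0.
Test 1: faults giving observed 0 are {G1 stuck-at-0, G1 inverted output, G2 stuck-at-0, G2 inverted output, G3 stuck-at-0, G3 inverted output}.
Test 2 (x1=1, x2=0, x3=0): fault-free G1=1, G2=0, G3=0 → 0; observed 1. Eliminates G1 stuck-at-0, G1 inverted output, G2 stuck-at-0, G2 inverted output, G3 stuck-at-0.
Only G3 inverted output is consistent with every test.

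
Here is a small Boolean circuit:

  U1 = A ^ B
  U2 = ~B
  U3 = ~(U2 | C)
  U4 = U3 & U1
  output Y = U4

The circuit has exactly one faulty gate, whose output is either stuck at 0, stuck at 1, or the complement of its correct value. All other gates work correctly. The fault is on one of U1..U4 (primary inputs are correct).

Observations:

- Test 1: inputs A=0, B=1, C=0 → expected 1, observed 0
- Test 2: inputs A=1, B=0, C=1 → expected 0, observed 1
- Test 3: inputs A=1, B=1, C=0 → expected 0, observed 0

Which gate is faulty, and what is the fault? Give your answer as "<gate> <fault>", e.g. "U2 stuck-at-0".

U3 inverted output

Fault-free values for test 1 (A=0, B=1, C=0): U1=1, U2=0, U3=1, U4=1, giving Y=1. Observed 0.
Test 1: faults giving observed 0 are {U1 stuck-at-0, U1 inverted output, U2 stuck-at-1, U2 inverted output, U3 stuck-at-0, U3 inverted output, U4 stuck-at-0, U4 inverted output}.
Test 2 (A=1, B=0, C=1): fault-free U1=1, U2=1, U3=0, U4=0 → 0; observed 1. Eliminates U1 stuck-at-0, U1 inverted output, U2 stuck-at-1, U2 inverted output, U3 stuck-at-0, U4 stuck-at-0.
Test 3 (A=1, B=1, C=0): fault-free U1=0, U2=0, U3=1, U4=0 → 0; observed 0. Eliminates U4 inverted output.
Only U3 inverted output is consistent with every test.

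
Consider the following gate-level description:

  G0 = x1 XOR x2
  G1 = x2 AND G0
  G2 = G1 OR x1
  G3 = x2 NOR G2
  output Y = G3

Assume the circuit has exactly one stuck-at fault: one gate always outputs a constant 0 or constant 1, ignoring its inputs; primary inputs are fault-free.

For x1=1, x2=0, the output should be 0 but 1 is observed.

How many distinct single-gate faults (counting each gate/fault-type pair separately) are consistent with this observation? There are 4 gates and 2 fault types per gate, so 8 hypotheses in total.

Fault-free: G0=1, G1=0, G2=1, G3=0 → 0. Observed 1.
  G0 stuck-at-0: output 0 ✗
  G0 stuck-at-1: output 0 ✗
  G1 stuck-at-0: output 0 ✗
  G1 stuck-at-1: output 0 ✗
  G2 stuck-at-0: output 1 ✓
  G2 stuck-at-1: output 0 ✗
  G3 stuck-at-0: output 0 ✗
  G3 stuck-at-1: output 1 ✓
Consistent faults: {G2 stuck-at-0, G3 stuck-at-1} — 2 in all.

2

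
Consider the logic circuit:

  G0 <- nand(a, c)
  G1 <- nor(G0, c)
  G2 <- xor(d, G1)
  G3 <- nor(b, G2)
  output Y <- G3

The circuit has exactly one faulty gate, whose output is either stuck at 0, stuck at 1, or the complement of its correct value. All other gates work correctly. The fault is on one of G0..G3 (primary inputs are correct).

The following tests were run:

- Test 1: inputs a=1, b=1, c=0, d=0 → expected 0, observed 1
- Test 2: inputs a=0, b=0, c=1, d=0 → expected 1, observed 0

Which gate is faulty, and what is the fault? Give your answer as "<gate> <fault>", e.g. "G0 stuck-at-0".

G3 inverted output

Fault-free values for test 1 (a=1, b=1, c=0, d=0): G0=1, G1=0, G2=0, G3=0, giving Y=0. Observed 1.
Test 1: faults giving observed 1 are {G3 stuck-at-1, G3 inverted output}.
Test 2 (a=0, b=0, c=1, d=0): fault-free G0=1, G1=0, G2=0, G3=1 → 1; observed 0. Eliminates G3 stuck-at-1.
Only G3 inverted output is consistent with every test.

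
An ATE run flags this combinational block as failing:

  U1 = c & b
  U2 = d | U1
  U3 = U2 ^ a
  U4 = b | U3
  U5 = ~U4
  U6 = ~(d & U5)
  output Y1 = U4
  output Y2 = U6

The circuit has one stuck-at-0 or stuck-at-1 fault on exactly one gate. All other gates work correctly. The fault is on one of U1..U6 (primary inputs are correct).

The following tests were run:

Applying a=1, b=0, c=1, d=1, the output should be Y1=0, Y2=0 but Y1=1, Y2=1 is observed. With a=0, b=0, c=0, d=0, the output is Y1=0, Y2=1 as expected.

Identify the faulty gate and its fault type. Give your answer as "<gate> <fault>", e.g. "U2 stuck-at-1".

U2 stuck-at-0

Fault-free values for test 1 (a=1, b=0, c=1, d=1): U1=0, U2=1, U3=0, U4=0, U5=1, U6=0, giving Y1=0, Y2=0. Observed Y1=1, Y2=1.
Test 1: faults giving observed Y1=1, Y2=1 are {U2 stuck-at-0, U3 stuck-at-1, U4 stuck-at-1}.
Test 2 (a=0, b=0, c=0, d=0): fault-free U1=0, U2=0, U3=0, U4=0, U5=1, U6=1 → Y1=0, Y2=1; observed Y1=0, Y2=1. Eliminates U3 stuck-at-1, U4 stuck-at-1.
Only U2 stuck-at-0 is consistent with every test.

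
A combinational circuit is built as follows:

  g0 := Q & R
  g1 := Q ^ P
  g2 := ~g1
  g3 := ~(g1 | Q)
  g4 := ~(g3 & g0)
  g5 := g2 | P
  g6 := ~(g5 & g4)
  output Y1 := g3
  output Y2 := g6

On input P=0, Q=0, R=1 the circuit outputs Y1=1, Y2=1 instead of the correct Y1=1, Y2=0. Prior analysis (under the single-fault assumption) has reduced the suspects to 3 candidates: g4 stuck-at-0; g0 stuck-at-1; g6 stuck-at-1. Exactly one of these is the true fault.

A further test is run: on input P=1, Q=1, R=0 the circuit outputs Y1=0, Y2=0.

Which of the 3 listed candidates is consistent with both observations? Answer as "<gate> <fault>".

Evaluate each candidate on input P=1, Q=1, R=0:
  g4 stuck-at-0: g0=0, g1=0, g2=1, g3=0, g4=0 [stuck-at-0], g5=1, g6=1 → Y1=0, Y2=1 — eliminated
  g0 stuck-at-1: g0=1 [stuck-at-1], g1=0, g2=1, g3=0, g4=1, g5=1, g6=0 → Y1=0, Y2=0 — matches
  g6 stuck-at-1: g0=0, g1=0, g2=1, g3=0, g4=1, g5=1, g6=1 [stuck-at-1] → Y1=0, Y2=1 — eliminated
Only g0 stuck-at-1 reproduces the observed Y1=0, Y2=0.

g0 stuck-at-1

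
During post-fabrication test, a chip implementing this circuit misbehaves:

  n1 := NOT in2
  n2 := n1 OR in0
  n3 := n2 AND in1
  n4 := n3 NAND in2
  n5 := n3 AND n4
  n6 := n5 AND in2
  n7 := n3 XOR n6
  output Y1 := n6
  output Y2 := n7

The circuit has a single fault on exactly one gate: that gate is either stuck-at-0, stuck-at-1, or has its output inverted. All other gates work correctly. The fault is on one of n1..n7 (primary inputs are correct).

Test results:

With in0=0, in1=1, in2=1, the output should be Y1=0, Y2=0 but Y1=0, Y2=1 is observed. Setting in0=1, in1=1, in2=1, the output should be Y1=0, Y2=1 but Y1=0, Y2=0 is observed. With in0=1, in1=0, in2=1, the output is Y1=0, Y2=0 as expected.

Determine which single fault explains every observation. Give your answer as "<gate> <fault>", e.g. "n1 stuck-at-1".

Fault-free values for test 1 (in0=0, in1=1, in2=1): n1=0, n2=0, n3=0, n4=1, n5=0, n6=0, n7=0, giving Y1=0, Y2=0. Observed Y1=0, Y2=1.
Test 1: faults giving observed Y1=0, Y2=1 are {n1 stuck-at-1, n1 inverted output, n2 stuck-at-1, n2 inverted output, n3 stuck-at-1, n3 inverted output, n7 stuck-at-1, n7 inverted output}.
Test 2 (in0=1, in1=1, in2=1): fault-free n1=0, n2=1, n3=1, n4=0, n5=0, n6=0, n7=1 → Y1=0, Y2=1; observed Y1=0, Y2=0. Eliminates n1 stuck-at-1, n1 inverted output, n2 stuck-at-1, n3 stuck-at-1, n7 stuck-at-1.
Test 3 (in0=1, in1=0, in2=1): fault-free n1=0, n2=1, n3=0, n4=1, n5=0, n6=0, n7=0 → Y1=0, Y2=0; observed Y1=0, Y2=0. Eliminates n3 inverted output, n7 inverted output.
Only n2 inverted output is consistent with every test.

n2 inverted output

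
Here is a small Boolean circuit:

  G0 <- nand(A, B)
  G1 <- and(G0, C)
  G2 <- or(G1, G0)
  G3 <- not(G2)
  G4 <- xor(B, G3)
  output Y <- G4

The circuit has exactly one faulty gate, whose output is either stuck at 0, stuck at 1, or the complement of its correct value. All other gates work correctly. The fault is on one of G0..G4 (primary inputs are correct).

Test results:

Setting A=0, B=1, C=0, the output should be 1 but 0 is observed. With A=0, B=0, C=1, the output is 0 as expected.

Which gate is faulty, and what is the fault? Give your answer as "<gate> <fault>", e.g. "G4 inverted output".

Fault-free values for test 1 (A=0, B=1, C=0): G0=1, G1=0, G2=1, G3=0, G4=1, giving Y=1. Observed 0.
Test 1: faults giving observed 0 are {G0 stuck-at-0, G0 inverted output, G2 stuck-at-0, G2 inverted output, G3 stuck-at-1, G3 inverted output, G4 stuck-at-0, G4 inverted output}.
Test 2 (A=0, B=0, C=1): fault-free G0=1, G1=1, G2=1, G3=0, G4=0 → 0; observed 0. Eliminates G0 stuck-at-0, G0 inverted output, G2 stuck-at-0, G2 inverted output, G3 stuck-at-1, G3 inverted output, G4 inverted output.
Only G4 stuck-at-0 is consistent with every test.

G4 stuck-at-0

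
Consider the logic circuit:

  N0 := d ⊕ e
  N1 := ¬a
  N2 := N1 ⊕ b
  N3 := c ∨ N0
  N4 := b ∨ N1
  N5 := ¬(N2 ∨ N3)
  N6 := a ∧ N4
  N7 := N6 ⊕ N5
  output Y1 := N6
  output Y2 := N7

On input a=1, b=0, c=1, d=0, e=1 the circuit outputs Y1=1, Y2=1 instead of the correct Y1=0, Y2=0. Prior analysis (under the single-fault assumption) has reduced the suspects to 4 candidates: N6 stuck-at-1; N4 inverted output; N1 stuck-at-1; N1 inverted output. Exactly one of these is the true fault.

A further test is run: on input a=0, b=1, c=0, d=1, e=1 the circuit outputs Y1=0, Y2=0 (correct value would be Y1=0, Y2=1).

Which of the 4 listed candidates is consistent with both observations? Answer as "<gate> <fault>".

Evaluate each candidate on input a=0, b=1, c=0, d=1, e=1:
  N6 stuck-at-1: N0=0, N1=1, N2=0, N3=0, N4=1, N5=1, N6=1 [stuck-at-1], N7=0 → Y1=1, Y2=0 — eliminated
  N4 inverted output: N0=0, N1=1, N2=0, N3=0, N4=0 [inverted output], N5=1, N6=0, N7=1 → Y1=0, Y2=1 — eliminated
  N1 stuck-at-1: N0=0, N1=1 [stuck-at-1], N2=0, N3=0, N4=1, N5=1, N6=0, N7=1 → Y1=0, Y2=1 — eliminated
  N1 inverted output: N0=0, N1=0 [inverted output], N2=1, N3=0, N4=1, N5=0, N6=0, N7=0 → Y1=0, Y2=0 — matches
Only N1 inverted output reproduces the observed Y1=0, Y2=0.

N1 inverted output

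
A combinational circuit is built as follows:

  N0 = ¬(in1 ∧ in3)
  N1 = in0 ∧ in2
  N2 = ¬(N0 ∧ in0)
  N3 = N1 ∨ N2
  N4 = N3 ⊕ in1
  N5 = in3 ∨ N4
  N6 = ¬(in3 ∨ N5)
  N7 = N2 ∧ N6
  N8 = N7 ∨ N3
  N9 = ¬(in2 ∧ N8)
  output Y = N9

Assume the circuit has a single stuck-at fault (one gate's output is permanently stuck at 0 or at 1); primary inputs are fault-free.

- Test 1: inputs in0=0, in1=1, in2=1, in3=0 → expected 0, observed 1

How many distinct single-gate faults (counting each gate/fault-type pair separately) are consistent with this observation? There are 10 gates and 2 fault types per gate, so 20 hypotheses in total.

Fault-free: N0=1, N1=0, N2=1, N3=1, N4=0, N5=0, N6=1, N7=1, N8=1, N9=0 → 0. Observed 1.
  N0: none of the 2 fault types match ✗
  N1: none of the 2 fault types match ✗
  N2: stuck-at-0 ✓; others ✗
  N3: stuck-at-0 ✓; others ✗
  N4: none of the 2 fault types match ✗
  N5: none of the 2 fault types match ✗
  N6: none of the 2 fault types match ✗
  N7: none of the 2 fault types match ✗
  N8: stuck-at-0 ✓; others ✗
  N9: stuck-at-1 ✓; others ✗
Consistent faults: {N2 stuck-at-0, N3 stuck-at-0, N8 stuck-at-0, N9 stuck-at-1} — 4 in all.

4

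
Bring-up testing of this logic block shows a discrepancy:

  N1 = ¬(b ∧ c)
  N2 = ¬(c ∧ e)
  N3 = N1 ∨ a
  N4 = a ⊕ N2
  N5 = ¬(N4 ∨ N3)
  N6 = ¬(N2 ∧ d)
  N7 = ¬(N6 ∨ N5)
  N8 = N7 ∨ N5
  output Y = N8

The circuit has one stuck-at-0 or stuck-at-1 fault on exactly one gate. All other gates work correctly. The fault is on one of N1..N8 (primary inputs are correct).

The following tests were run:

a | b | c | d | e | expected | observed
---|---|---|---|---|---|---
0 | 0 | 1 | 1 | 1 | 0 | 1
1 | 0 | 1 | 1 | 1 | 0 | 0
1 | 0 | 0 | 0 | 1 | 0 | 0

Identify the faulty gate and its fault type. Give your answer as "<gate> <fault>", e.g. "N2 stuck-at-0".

N1 stuck-at-0

Fault-free values for test 1 (a=0, b=0, c=1, d=1, e=1): N1=1, N2=0, N3=1, N4=0, N5=0, N6=1, N7=0, N8=0, giving Y=0. Observed 1.
Test 1: faults giving observed 1 are {N1 stuck-at-0, N2 stuck-at-1, N3 stuck-at-0, N5 stuck-at-1, N6 stuck-at-0, N7 stuck-at-1, N8 stuck-at-1}.
Test 2 (a=1, b=0, c=1, d=1, e=1): fault-free N1=1, N2=0, N3=1, N4=1, N5=0, N6=1, N7=0, N8=0 → 0; observed 0. Eliminates N2 stuck-at-1, N5 stuck-at-1, N6 stuck-at-0, N7 stuck-at-1, N8 stuck-at-1.
Test 3 (a=1, b=0, c=0, d=0, e=1): fault-free N1=1, N2=1, N3=1, N4=0, N5=0, N6=1, N7=0, N8=0 → 0; observed 0. Eliminates N3 stuck-at-0.
Only N1 stuck-at-0 is consistent with every test.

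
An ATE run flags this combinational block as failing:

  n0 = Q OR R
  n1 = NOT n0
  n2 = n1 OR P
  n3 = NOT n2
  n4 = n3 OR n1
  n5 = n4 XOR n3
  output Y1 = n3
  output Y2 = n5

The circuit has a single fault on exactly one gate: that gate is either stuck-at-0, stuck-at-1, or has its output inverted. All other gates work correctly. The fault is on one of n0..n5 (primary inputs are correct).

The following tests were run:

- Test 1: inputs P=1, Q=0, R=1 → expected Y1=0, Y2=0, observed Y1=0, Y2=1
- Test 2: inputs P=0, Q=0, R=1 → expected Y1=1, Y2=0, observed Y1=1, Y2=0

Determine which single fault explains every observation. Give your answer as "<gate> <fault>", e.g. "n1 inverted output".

Fault-free values for test 1 (P=1, Q=0, R=1): n0=1, n1=0, n2=1, n3=0, n4=0, n5=0, giving Y1=0, Y2=0. Observed Y1=0, Y2=1.
Test 1: faults giving observed Y1=0, Y2=1 are {n0 stuck-at-0, n0 inverted output, n1 stuck-at-1, n1 inverted output, n4 stuck-at-1, n4 inverted output, n5 stuck-at-1, n5 inverted output}.
Test 2 (P=0, Q=0, R=1): fault-free n0=1, n1=0, n2=0, n3=1, n4=1, n5=0 → Y1=1, Y2=0; observed Y1=1, Y2=0. Eliminates n0 stuck-at-0, n0 inverted output, n1 stuck-at-1, n1 inverted output, n4 inverted output, n5 stuck-at-1, n5 inverted output.
Only n4 stuck-at-1 is consistent with every test.

n4 stuck-at-1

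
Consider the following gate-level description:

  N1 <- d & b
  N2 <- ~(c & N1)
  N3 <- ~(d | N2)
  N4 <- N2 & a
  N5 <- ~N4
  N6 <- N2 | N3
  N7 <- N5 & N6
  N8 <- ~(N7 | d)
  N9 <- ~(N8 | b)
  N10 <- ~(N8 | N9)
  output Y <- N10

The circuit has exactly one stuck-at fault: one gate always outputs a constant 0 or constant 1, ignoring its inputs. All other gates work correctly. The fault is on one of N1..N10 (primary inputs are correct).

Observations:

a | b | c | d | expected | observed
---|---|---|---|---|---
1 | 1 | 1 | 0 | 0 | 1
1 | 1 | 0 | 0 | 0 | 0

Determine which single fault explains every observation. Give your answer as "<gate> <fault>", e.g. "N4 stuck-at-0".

N1 stuck-at-1

Fault-free values for test 1 (a=1, b=1, c=1, d=0): N1=0, N2=1, N3=0, N4=1, N5=0, N6=1, N7=0, N8=1, N9=0, N10=0, giving Y=0. Observed 1.
Test 1: faults giving observed 1 are {N1 stuck-at-1, N2 stuck-at-0, N4 stuck-at-0, N5 stuck-at-1, N7 stuck-at-1, N8 stuck-at-0, N10 stuck-at-1}.
Test 2 (a=1, b=1, c=0, d=0): fault-free N1=0, N2=1, N3=0, N4=1, N5=0, N6=1, N7=0, N8=1, N9=0, N10=0 → 0; observed 0. Eliminates N2 stuck-at-0, N4 stuck-at-0, N5 stuck-at-1, N7 stuck-at-1, N8 stuck-at-0, N10 stuck-at-1.
Only N1 stuck-at-1 is consistent with every test.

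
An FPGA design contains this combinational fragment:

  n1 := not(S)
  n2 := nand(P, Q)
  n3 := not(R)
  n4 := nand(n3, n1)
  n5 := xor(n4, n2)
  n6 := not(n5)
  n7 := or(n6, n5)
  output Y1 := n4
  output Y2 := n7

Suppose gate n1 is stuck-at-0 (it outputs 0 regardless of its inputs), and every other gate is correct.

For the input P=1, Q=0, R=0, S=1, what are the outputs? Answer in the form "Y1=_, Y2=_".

Propagate with n1 forced: n1=0 [stuck-at-0], n2=1, n3=1, n4=1, n5=0, n6=1, n7=1.
So the outputs are Y1=1, Y2=1. (Same as the fault-free value — the fault is masked on this input.)

Y1=1, Y2=1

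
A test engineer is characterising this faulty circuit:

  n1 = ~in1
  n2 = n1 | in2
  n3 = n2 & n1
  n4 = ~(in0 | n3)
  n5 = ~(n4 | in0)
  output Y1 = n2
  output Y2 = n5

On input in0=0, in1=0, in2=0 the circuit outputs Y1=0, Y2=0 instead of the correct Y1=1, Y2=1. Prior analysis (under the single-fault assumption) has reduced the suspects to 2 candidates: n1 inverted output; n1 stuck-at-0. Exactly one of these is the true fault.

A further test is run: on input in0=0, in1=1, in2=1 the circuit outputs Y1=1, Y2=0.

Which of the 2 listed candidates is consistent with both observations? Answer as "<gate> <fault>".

Evaluate each candidate on input in0=0, in1=1, in2=1:
  n1 inverted output: n1=1 [inverted output], n2=1, n3=1, n4=0, n5=1 → Y1=1, Y2=1 — eliminated
  n1 stuck-at-0: n1=0 [stuck-at-0], n2=1, n3=0, n4=1, n5=0 → Y1=1, Y2=0 — matches
Only n1 stuck-at-0 reproduces the observed Y1=1, Y2=0.

n1 stuck-at-0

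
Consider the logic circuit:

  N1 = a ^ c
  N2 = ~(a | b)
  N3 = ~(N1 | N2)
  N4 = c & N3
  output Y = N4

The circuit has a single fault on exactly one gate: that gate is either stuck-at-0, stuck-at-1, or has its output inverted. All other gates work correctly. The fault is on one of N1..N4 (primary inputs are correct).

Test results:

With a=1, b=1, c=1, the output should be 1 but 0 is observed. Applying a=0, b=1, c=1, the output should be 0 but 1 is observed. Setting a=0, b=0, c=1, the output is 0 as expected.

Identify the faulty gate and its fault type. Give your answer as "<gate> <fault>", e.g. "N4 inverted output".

N1 inverted output

Fault-free values for test 1 (a=1, b=1, c=1): N1=0, N2=0, N3=1, N4=1, giving Y=1. Observed 0.
Test 1: faults giving observed 0 are {N1 stuck-at-1, N1 inverted output, N2 stuck-at-1, N2 inverted output, N3 stuck-at-0, N3 inverted output, N4 stuck-at-0, N4 inverted output}.
Test 2 (a=0, b=1, c=1): fault-free N1=1, N2=0, N3=0, N4=0 → 0; observed 1. Eliminates N1 stuck-at-1, N2 stuck-at-1, N2 inverted output, N3 stuck-at-0, N4 stuck-at-0.
Test 3 (a=0, b=0, c=1): fault-free N1=1, N2=1, N3=0, N4=0 → 0; observed 0. Eliminates N3 inverted output, N4 inverted output.
Only N1 inverted output is consistent with every test.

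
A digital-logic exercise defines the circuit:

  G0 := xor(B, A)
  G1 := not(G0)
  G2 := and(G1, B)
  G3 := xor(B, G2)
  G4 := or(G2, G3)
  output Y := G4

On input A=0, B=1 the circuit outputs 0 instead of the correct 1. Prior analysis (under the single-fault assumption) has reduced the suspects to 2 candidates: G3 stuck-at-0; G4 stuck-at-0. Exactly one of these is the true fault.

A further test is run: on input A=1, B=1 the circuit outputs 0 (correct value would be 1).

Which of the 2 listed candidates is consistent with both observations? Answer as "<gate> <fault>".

Evaluate each candidate on input A=1, B=1:
  G3 stuck-at-0: G0=0, G1=1, G2=1, G3=0 [stuck-at-0], G4=1 → 1 — eliminated
  G4 stuck-at-0: G0=0, G1=1, G2=1, G3=0, G4=0 [stuck-at-0] → 0 — matches
Only G4 stuck-at-0 reproduces the observed 0.

G4 stuck-at-0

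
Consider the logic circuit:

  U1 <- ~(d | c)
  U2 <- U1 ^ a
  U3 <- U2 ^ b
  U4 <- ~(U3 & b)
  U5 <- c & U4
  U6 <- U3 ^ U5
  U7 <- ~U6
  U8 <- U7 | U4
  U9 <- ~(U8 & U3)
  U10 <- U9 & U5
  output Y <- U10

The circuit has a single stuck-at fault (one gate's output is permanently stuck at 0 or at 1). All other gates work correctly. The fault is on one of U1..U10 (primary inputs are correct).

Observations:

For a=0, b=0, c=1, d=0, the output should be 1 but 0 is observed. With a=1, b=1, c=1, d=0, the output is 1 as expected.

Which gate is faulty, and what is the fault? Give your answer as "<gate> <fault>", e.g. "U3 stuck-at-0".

U2 stuck-at-1

Fault-free values for test 1 (a=0, b=0, c=1, d=0): U1=0, U2=0, U3=0, U4=1, U5=1, U6=1, U7=0, U8=1, U9=1, U10=1, giving Y=1. Observed 0.
Test 1: faults giving observed 0 are {U1 stuck-at-1, U2 stuck-at-1, U3 stuck-at-1, U4 stuck-at-0, U5 stuck-at-0, U9 stuck-at-0, U10 stuck-at-0}.
Test 2 (a=1, b=1, c=1, d=0): fault-free U1=0, U2=1, U3=0, U4=1, U5=1, U6=1, U7=0, U8=1, U9=1, U10=1 → 1; observed 1. Eliminates U1 stuck-at-1, U3 stuck-at-1, U4 stuck-at-0, U5 stuck-at-0, U9 stuck-at-0, U10 stuck-at-0.
Only U2 stuck-at-1 is consistent with every test.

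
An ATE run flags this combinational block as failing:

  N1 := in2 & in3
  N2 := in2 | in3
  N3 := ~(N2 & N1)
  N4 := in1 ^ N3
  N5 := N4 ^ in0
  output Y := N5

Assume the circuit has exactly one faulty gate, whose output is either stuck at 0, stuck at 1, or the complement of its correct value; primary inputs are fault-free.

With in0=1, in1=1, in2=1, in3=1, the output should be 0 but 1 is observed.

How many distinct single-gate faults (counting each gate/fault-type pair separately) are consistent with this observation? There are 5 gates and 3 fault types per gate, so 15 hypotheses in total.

10

Fault-free: N1=1, N2=1, N3=0, N4=1, N5=0 → 0. Observed 1.
  N1: stuck-at-0, inverted output ✓; others ✗
  N2: stuck-at-0, inverted output ✓; others ✗
  N3: stuck-at-1, inverted output ✓; others ✗
  N4: stuck-at-0, inverted output ✓; others ✗
  N5: stuck-at-1, inverted output ✓; others ✗
Consistent faults: {N1 stuck-at-0, N1 inverted output, N2 stuck-at-0, N2 inverted output, N3 stuck-at-1, N3 inverted output, N4 stuck-at-0, N4 inverted output, N5 stuck-at-1, N5 inverted output} — 10 in all.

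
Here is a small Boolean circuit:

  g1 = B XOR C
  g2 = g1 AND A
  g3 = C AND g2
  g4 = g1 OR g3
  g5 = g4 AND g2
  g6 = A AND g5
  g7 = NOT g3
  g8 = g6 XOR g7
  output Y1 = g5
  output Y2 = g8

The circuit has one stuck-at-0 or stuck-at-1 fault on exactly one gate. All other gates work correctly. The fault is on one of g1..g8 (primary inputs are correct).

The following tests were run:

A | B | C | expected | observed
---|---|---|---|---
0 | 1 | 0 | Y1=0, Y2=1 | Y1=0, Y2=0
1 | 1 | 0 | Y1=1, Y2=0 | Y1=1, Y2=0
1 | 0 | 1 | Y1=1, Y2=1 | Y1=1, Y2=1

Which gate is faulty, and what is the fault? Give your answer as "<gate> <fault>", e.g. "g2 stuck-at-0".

g6 stuck-at-1

Fault-free values for test 1 (A=0, B=1, C=0): g1=1, g2=0, g3=0, g4=1, g5=0, g6=0, g7=1, g8=1, giving Y1=0, Y2=1. Observed Y1=0, Y2=0.
Test 1: faults giving observed Y1=0, Y2=0 are {g3 stuck-at-1, g6 stuck-at-1, g7 stuck-at-0, g8 stuck-at-0}.
Test 2 (A=1, B=1, C=0): fault-free g1=1, g2=1, g3=0, g4=1, g5=1, g6=1, g7=1, g8=0 → Y1=1, Y2=0; observed Y1=1, Y2=0. Eliminates g3 stuck-at-1, g7 stuck-at-0.
Test 3 (A=1, B=0, C=1): fault-free g1=1, g2=1, g3=1, g4=1, g5=1, g6=1, g7=0, g8=1 → Y1=1, Y2=1; observed Y1=1, Y2=1. Eliminates g8 stuck-at-0.
Only g6 stuck-at-1 is consistent with every test.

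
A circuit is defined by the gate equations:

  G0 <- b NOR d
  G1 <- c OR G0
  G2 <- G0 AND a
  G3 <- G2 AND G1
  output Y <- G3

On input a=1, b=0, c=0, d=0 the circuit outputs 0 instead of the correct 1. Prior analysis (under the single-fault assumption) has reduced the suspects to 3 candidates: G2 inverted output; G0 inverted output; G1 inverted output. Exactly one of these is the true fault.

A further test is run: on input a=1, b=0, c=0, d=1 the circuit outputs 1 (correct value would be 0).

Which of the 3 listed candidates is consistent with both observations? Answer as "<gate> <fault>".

Evaluate each candidate on input a=1, b=0, c=0, d=1:
  G2 inverted output: G0=0, G1=0, G2=1 [inverted output], G3=0 → 0 — eliminated
  G0 inverted output: G0=1 [inverted output], G1=1, G2=1, G3=1 → 1 — matches
  G1 inverted output: G0=0, G1=1 [inverted output], G2=0, G3=0 → 0 — eliminated
Only G0 inverted output reproduces the observed 1.

G0 inverted output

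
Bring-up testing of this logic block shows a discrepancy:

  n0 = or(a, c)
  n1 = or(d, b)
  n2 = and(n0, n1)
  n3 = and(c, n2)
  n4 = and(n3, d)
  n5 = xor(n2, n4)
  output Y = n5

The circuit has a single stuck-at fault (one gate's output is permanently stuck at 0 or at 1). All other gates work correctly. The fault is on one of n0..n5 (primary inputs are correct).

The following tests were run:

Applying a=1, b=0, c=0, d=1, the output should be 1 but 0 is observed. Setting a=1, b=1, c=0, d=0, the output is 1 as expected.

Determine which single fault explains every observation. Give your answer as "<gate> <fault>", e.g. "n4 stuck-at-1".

n3 stuck-at-1

Fault-free values for test 1 (a=1, b=0, c=0, d=1): n0=1, n1=1, n2=1, n3=0, n4=0, n5=1, giving Y=1. Observed 0.
Test 1: faults giving observed 0 are {n0 stuck-at-0, n1 stuck-at-0, n2 stuck-at-0, n3 stuck-at-1, n4 stuck-at-1, n5 stuck-at-0}.
Test 2 (a=1, b=1, c=0, d=0): fault-free n0=1, n1=1, n2=1, n3=0, n4=0, n5=1 → 1; observed 1. Eliminates n0 stuck-at-0, n1 stuck-at-0, n2 stuck-at-0, n4 stuck-at-1, n5 stuck-at-0.
Only n3 stuck-at-1 is consistent with every test.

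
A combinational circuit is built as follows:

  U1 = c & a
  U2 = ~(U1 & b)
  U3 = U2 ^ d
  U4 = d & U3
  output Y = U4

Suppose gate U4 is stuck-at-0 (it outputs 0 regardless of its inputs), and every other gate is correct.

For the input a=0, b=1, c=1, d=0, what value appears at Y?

Propagate with U4 forced: U1=0, U2=1, U3=1, U4=0 [stuck-at-0].
So Y = 0. (Same as the fault-free value — the fault is masked on this input.)

0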